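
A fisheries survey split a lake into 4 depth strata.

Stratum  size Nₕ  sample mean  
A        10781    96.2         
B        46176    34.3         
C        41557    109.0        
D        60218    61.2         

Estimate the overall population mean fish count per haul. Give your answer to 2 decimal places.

N = 10781 + 46176 + 41557 + 60218 = 158732.
The stratified mean weights each stratum mean by its population share Nₕ/N.
Σ Nₕx̄ₕ = 10781·96.2 + 46176·34.3 + 41557·109.0 + 60218·61.2 = 1037132.2 + 1583836.8 + 4529713 + 3685341.6 = 10836023.6.
Divide by N: 10836023.6 / 158732 = 68.2662... → 68.27.

68.27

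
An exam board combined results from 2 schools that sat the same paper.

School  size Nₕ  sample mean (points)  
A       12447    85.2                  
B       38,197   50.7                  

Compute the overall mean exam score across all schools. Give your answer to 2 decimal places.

N = 50644; weights Wₕ = Nₕ/N = (0.2458, 0.7542).
x̄_st = Σ Wₕ·x̄ₕ = 0.2458·85.2 + 0.7542·50.7 ≈ 59.1792...
→ 59.18.

59.18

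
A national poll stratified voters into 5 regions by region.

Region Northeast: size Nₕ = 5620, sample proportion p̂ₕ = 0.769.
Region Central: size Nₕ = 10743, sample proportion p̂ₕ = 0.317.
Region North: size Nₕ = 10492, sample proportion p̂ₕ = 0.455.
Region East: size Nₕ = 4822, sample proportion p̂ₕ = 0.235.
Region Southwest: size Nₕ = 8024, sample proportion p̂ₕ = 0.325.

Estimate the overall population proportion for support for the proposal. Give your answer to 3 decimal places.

0.409

N = 5620 + 10743 + 10492 + 4822 + 8024 = 39701.
Overall proportion = Σ (Nₕ/N)·p̂ₕ.
Σ Nₕp̂ₕ = 4321.78 + 3405.531 + 4773.86 + 1133.17 + 2607.8 = 16242.141.
16242.141 / 39701 = 0.40911... → 0.409.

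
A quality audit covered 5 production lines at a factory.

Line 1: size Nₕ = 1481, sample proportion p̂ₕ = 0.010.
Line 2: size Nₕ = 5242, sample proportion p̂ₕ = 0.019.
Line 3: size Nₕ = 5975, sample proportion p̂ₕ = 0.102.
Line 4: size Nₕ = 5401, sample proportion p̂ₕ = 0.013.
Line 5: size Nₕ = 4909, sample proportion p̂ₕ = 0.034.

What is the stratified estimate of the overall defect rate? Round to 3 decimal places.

Wₕ = Nₕ/N with N = 23008: 0.0644, 0.2278, 0.2597, 0.2347, 0.2134.
p̂_st = 0.0644·0.010 + 0.2278·0.019 + 0.2597·0.102 + 0.2347·0.013 + 0.2134·0.034 ≈ 0.04177... → 0.042.

0.042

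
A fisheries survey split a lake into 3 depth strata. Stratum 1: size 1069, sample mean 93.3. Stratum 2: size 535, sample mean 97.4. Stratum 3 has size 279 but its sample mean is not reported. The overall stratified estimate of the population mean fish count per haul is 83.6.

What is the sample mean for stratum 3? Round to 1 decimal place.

Σ Nₕx̄ₕ = N·μ, so 279·x̄_3 = 1883·83.6 − (1069·93.3 + 535·97.4).
= 157418.8 − 151846.7 = 5572.1.
x̄_3 = 5572.1 / 279 = 19.972... → 20.0.

20.0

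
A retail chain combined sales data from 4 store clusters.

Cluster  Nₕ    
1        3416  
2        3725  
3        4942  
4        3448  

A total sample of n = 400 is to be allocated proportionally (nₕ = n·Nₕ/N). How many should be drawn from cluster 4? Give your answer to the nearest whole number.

89

N = 3416 + 3725 + 4942 + 3448 = 15531.
n_4 = 400·3448/15531 = 88.803... → 89.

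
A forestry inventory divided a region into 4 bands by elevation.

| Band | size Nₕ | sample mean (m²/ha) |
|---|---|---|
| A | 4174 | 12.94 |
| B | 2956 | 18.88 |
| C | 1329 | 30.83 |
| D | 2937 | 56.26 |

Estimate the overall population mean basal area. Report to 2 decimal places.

N = 4174 + 2956 + 1329 + 2937 = 11396.
The stratified mean weights each stratum mean by its population share Nₕ/N.
Σ Nₕx̄ₕ = 4174·12.94 + 2956·18.88 + 1329·30.83 + 2937·56.26 = 54011.56 + 55809.28 + 40973.07 + 165235.62 = 316029.53.
Divide by N: 316029.53 / 11396 = 27.7316... → 27.73.

27.73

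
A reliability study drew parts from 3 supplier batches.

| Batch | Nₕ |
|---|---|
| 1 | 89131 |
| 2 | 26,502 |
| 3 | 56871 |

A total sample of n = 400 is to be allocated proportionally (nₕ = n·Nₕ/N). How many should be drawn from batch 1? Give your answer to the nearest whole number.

N = 89131 + 26502 + 56871 = 172504.
n_1 = 400·89131/172504 = 206.676... → 207.

207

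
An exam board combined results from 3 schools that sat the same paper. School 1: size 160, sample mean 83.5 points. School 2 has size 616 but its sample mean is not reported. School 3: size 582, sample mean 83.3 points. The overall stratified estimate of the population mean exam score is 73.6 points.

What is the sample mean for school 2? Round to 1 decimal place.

Σ Nₕx̄ₕ = N·μ, so 616·x̄_2 = 1358·73.6 − (160·83.5 + 582·83.3).
= 99948.8 − 61840.6 = 38108.2.
x̄_2 = 38108.2 / 616 = 61.864... → 61.9.

61.9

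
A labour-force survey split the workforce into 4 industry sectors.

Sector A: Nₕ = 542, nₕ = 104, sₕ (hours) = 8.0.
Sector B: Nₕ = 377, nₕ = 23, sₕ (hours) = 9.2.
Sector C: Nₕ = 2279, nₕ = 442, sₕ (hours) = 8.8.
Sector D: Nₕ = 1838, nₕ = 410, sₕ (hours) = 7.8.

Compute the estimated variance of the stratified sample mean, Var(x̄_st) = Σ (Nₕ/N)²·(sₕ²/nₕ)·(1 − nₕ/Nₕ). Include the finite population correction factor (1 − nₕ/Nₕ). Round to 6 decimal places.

N = 5036; Wₕ = Nₕ/N.
sector A: (542/5036)²·8.0²/104·(1 − 104/542) = 0.005760346
sector B: (377/5036)²·9.2²/23·(1 − 23/377) = 0.019365155
sector C: (2279/5036)²·8.8²/442·(1 − 442/2279) = 0.028921786
sector D: (1838/5036)²·7.8²/410·(1 − 410/1838) = 0.015357044
Sum = 0.069404332 → 0.069404.

0.069404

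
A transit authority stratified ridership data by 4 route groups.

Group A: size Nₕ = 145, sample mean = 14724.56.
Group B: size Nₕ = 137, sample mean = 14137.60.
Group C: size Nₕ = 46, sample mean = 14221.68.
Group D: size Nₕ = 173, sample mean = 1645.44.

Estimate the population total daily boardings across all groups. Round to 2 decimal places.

A: 145·14724.56 = 2135061.2
B: 137·14137.60 = 1936851.2
C: 46·14221.68 = 654197.28
D: 173·1645.44 = 284661.12
τ̂ = Σ Nₕx̄ₕ = 5010770.80.

5010770.80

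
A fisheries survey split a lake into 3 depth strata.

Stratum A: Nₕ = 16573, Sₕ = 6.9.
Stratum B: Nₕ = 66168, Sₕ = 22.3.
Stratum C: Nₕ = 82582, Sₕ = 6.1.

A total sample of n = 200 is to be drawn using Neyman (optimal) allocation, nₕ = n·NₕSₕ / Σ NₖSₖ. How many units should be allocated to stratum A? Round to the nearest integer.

11

A: NₕSₕ = 16573·6.9 = 114353.7
B: NₕSₕ = 66168·22.3 = 1475546.4
C: NₕSₕ = 82582·6.1 = 503750.2
Σ NₕSₕ = 2093650.3.
n_A = 200·114353.7/2093650.3 = 10.924... → 11.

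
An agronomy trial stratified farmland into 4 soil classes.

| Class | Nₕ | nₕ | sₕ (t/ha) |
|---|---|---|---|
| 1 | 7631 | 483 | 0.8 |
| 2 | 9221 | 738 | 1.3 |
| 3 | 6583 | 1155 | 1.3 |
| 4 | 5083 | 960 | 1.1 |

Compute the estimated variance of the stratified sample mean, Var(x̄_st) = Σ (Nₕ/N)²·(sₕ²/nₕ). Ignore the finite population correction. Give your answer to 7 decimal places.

0.0004523

N = 28518. Term for each stratum: Wₕ²sₕ²/nₕ.
Var(x̄_st) = 0.0000948763 + 0.0002394133 + 0.0000779676 + 0.0000400420 = 0.0004522992 → 0.0004523.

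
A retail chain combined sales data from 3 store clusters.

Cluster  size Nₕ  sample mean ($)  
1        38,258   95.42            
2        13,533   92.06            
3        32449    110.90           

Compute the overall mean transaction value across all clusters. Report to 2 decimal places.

100.84

x̄_st = (Σ Nₕx̄ₕ) / (Σ Nₕ) = (38258·95.42 + 13533·92.06 + 32449·110.90) / 84240
= 8495020.44 / 84240 = 100.8431... → 100.84.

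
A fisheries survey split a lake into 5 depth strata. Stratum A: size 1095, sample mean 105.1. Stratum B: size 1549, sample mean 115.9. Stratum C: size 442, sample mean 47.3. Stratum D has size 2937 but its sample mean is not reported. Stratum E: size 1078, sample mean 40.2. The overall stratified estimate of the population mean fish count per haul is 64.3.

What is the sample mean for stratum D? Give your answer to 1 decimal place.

Σ Nₕx̄ₕ = N·μ, so 2937·x̄_D = 7101·64.3 − (1095·105.1 + 1549·115.9 + 442·47.3 + 1078·40.2).
= 456594.3 − 358855.8 = 97738.5.
x̄_D = 97738.5 / 2937 = 33.278... → 33.3.

33.3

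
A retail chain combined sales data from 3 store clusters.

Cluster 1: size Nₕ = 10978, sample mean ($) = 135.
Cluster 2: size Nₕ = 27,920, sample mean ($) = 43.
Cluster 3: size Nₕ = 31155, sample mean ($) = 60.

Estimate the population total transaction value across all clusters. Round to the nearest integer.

1: 10978·135 = 1482030
2: 27920·43 = 1200560
3: 31155·60 = 1869300
τ̂ = Σ Nₕx̄ₕ = 4551890.

4551890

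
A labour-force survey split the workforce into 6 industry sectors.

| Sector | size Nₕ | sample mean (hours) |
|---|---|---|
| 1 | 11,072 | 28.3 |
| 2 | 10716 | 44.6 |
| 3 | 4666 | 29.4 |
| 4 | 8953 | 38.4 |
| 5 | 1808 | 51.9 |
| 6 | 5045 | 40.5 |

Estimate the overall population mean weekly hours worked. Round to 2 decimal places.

x̄_st = (Σ Nₕx̄ₕ) / (Σ Nₕ) = (11072·28.3 + 10716·44.6 + 4666·29.4 + 8953·38.4 + 1808·51.9 + 5045·40.5) / 42260
= 1570404.5 / 42260 = 37.1605... → 37.16.

37.16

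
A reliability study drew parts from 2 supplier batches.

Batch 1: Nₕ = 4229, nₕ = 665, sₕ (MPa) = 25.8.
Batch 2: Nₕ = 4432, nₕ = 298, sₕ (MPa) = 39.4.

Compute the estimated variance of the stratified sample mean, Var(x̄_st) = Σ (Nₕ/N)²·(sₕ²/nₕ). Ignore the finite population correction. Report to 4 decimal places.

1.6027

N = 8661; Wₕ = Nₕ/N.
batch 1: (4229/8661)²·25.8²/665 = 0.2386476
batch 2: (4432/8661)²·39.4²/298 = 1.3640793
Sum = 1.6027269 → 1.6027.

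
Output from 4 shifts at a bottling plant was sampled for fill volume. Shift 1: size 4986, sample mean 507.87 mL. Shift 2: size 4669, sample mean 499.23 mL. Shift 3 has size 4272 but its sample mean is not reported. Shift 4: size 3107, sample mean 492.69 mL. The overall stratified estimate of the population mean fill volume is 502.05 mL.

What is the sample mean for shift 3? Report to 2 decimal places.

N = 4986 + 4669 + 4272 + 3107 = 17034.
Overall total = μ·N = 502.05·17034 = 8551919.7.
Subtract the known strata: 4986·507.87 + 4669·499.23 + 3107·492.69 = 6393932.52.
Remaining total for shift 3: 8551919.7 − 6393932.52 = 2157987.18.
Divide by its size: 2157987.18 / 4272 = 505.1468... → 505.15.

505.15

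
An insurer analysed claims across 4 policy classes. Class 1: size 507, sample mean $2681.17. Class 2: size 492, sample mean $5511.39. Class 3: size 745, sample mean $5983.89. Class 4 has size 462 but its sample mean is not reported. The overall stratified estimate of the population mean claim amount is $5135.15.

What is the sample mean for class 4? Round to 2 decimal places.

N = 507 + 492 + 745 + 462 = 2206.
Overall total = μ·N = 5135.15·2206 = 11328140.9.
Subtract the known strata: 507·2681.17 + 492·5511.39 + 745·5983.89 = 8528955.12.
Remaining total for class 4: 11328140.9 − 8528955.12 = 2799185.78.
Divide by its size: 2799185.78 / 462 = 6058.8437... → 6058.84.

6058.84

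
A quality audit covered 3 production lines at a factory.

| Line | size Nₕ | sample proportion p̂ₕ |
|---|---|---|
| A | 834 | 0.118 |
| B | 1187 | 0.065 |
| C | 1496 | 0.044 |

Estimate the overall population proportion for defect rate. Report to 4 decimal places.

N = 834 + 1187 + 1496 = 3517.
Overall proportion = Σ (Nₕ/N)·p̂ₕ.
Σ Nₕp̂ₕ = 98.412 + 77.155 + 65.824 = 241.391.
241.391 / 3517 = 0.068635... → 0.0686.

0.0686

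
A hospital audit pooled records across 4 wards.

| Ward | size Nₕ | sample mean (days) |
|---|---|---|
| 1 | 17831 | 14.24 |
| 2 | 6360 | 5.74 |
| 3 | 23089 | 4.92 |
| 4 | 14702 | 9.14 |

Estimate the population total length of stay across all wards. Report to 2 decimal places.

538394.00

1: 17831·14.24 = 253913.44
2: 6360·5.74 = 36506.4
3: 23089·4.92 = 113597.88
4: 14702·9.14 = 134376.28
τ̂ = Σ Nₕx̄ₕ = 538394.00.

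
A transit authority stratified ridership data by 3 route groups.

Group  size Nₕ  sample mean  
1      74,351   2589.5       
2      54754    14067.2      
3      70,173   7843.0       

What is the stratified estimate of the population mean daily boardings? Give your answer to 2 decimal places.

N = 74351 + 54754 + 70173 = 199278.
Overall mean = Σ (Nₕ/N)·x̄ₕ — weight by population share, not a simple average.
Σ Nₕx̄ₕ = 74351·2589.5 + 54754·14067.2 + 70173·7843.0 = 192531914.5 + 770235468.8 + 550366839 = 1513134222.3.
Divide by N: 1513134222.3 / 199278 = 7593.0821... → 7593.08.

7593.08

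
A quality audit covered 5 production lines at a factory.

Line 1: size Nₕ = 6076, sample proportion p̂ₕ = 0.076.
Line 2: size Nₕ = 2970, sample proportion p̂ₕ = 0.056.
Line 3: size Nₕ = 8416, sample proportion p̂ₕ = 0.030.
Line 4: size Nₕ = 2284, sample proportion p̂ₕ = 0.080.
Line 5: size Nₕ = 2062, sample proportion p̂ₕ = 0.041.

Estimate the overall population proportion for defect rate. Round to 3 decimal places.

Wₕ = Nₕ/N with N = 21808: 0.2786, 0.1362, 0.3859, 0.1047, 0.0946.
p̂_st = 0.2786·0.076 + 0.1362·0.056 + 0.3859·0.030 + 0.1047·0.080 + 0.0946·0.041 ≈ 0.05263... → 0.053.

0.053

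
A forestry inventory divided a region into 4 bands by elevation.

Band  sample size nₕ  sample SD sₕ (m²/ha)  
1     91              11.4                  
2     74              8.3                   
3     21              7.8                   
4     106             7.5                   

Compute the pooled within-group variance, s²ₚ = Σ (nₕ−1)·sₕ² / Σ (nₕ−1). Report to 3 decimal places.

Degrees of freedom: 90 + 73 + 20 + 105 = 288.
Σ(nₕ−1)sₕ² = 90·129.96 + 73·68.89 + 20·60.84 + 105·56.25 = 23848.42.
s²ₚ = 23848.42 / 288 = 82.80701... → 82.807.

82.807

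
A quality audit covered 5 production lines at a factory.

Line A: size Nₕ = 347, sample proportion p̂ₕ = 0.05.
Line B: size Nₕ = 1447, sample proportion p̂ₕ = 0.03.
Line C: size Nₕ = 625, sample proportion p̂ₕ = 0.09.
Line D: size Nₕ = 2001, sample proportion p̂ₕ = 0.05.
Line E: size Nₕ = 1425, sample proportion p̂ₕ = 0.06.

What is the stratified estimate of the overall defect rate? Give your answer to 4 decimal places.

Wₕ = Nₕ/N with N = 5845: 0.0594, 0.2476, 0.1069, 0.3423, 0.2438.
p̂_st = 0.0594·0.05 + 0.2476·0.03 + 0.1069·0.09 + 0.3423·0.05 + 0.2438·0.06 ≈ 0.051764... → 0.0518.

0.0518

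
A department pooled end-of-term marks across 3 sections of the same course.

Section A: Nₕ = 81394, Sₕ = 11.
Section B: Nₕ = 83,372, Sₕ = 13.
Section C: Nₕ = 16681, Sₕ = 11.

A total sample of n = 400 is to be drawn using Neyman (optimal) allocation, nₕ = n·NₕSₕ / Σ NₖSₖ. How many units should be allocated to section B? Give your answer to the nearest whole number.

A: NₕSₕ = 81394·11 = 895334
B: NₕSₕ = 83372·13 = 1083836
C: NₕSₕ = 16681·11 = 183491
Σ NₕSₕ = 2162661.
n_B = 400·1083836/2162661 = 200.463... → 200.

200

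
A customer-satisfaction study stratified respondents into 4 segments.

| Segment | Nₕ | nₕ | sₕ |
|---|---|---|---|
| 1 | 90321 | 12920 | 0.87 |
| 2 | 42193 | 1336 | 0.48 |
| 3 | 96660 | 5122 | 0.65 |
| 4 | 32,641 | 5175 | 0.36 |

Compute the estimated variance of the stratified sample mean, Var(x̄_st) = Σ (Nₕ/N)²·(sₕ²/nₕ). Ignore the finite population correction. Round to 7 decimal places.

0.0000231

N = 261815; Wₕ = Nₕ/N.
segment 1: (90321/261815)²·0.87²/12920 = 0.0000069721
segment 2: (42193/261815)²·0.48²/1336 = 0.0000044789
segment 3: (96660/261815)²·0.65²/5122 = 0.0000112432
segment 4: (32641/261815)²·0.36²/5175 = 0.0000003893
Sum = 0.0000230835 → 0.0000231.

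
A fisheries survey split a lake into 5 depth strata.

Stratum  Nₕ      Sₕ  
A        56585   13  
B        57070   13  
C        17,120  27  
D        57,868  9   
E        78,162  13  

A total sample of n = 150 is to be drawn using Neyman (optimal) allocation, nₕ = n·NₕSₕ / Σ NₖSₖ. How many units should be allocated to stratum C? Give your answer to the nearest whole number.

20

Σ NₕSₕ = 56585·13 + 57070·13 + 17120·27 + 57868·9 + 78162·13 = 3476673.
Share for C: 462240/3476673 = 0.13295.
n_C = 150 × 0.13295 = 19.943... → 20.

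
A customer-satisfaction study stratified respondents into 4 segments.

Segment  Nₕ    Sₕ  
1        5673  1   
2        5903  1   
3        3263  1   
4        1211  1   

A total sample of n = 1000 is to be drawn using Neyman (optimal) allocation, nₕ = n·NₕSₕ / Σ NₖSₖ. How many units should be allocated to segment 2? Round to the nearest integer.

1: NₕSₕ = 5673·1 = 5673
2: NₕSₕ = 5903·1 = 5903
3: NₕSₕ = 3263·1 = 3263
4: NₕSₕ = 1211·1 = 1211
Σ NₕSₕ = 16050.
n_2 = 1000·5903/16050 = 367.788... → 368.

368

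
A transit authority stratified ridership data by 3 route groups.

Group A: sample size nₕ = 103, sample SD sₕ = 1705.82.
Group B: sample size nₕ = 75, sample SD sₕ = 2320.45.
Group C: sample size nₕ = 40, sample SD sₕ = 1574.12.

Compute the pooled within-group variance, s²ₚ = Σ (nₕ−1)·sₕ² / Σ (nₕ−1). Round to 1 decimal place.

3683210.5

Degrees of freedom: 102 + 74 + 39 = 215.
Σ(nₕ−1)sₕ² = 102·2909821.8724 + 74·5384488.2025 + 39·2477853.7744 = 791890255.1714.
s²ₚ = 791890255.1714 / 215 = 3683210.489... → 3683210.5.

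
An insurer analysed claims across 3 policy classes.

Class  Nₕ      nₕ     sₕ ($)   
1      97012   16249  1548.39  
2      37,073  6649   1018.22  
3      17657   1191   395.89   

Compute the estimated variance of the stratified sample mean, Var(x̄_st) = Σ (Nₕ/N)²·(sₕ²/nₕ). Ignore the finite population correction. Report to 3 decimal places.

N = 151742; Wₕ = Nₕ/N.
class 1: (97012/151742)²·1548.39²/16249 = 60.307786
class 2: (37073/151742)²·1018.22²/6649 = 9.307451
class 3: (17657/151742)²·395.89²/1191 = 1.781802
Sum = 71.397040 → 71.397.

71.397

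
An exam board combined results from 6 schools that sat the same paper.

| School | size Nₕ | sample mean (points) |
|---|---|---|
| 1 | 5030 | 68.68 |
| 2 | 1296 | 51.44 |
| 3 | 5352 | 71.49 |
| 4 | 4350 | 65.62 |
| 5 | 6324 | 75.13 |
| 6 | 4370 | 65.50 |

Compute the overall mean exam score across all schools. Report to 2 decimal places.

x̄_st = (Σ Nₕx̄ₕ) / (Σ Nₕ) = (5030·68.68 + 1296·51.44 + 5352·71.49 + 4350·65.62 + 6324·75.13 + 4370·65.50) / 26722
= 1841545.24 / 26722 = 68.9149... → 68.91.

68.91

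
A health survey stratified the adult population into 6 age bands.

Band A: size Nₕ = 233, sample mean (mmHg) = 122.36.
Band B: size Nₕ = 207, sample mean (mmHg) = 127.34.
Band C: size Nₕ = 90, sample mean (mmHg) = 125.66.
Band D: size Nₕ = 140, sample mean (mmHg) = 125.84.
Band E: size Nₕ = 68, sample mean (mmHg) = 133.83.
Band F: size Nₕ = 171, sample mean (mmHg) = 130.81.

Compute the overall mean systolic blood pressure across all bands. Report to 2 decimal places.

126.80

N = 233 + 207 + 90 + 140 + 68 + 171 = 909.
Overall mean = Σ (Nₕ/N)·x̄ₕ — weight by population share, not a simple average.
Σ Nₕx̄ₕ = 233·122.36 + 207·127.34 + 90·125.66 + 140·125.84 + 68·133.83 + 171·130.81 = 28509.88 + 26359.38 + 11309.4 + 17617.6 + 9100.44 + 22368.51 = 115265.21.
Divide by N: 115265.21 / 909 = 126.8044... → 126.80.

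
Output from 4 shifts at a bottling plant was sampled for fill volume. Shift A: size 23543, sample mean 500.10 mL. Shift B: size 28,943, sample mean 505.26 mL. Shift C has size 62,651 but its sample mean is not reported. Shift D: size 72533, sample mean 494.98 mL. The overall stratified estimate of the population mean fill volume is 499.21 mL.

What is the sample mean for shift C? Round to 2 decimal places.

500.98

N = 23543 + 28943 + 62651 + 72533 = 187670.
Overall total = μ·N = 499.21·187670 = 93686740.7.
Subtract the known strata: 23543·500.10 + 28943·505.26 + 72533·494.98 = 62299978.82.
Remaining total for shift C: 93686740.7 − 62299978.82 = 31386761.88.
Divide by its size: 31386761.88 / 62651 = 500.9778... → 500.98.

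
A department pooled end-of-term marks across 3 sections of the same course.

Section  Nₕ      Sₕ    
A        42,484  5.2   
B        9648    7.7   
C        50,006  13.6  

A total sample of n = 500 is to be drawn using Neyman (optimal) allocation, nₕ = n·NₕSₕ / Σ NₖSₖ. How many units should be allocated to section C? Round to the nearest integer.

349

A: NₕSₕ = 42484·5.2 = 220916.8
B: NₕSₕ = 9648·7.7 = 74289.6
C: NₕSₕ = 50006·13.6 = 680081.6
Σ NₕSₕ = 975288.
n_C = 500·680081.6/975288 = 348.657... → 349.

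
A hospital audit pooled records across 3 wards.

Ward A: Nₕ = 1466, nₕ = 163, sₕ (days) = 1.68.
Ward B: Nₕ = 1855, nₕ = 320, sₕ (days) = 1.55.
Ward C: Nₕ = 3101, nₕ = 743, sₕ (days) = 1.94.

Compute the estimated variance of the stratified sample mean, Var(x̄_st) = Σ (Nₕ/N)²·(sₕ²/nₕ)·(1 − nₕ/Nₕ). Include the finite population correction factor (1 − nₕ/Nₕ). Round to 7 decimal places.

N = 6422; Wₕ = Nₕ/N.
ward A: (1466/6422)²·1.68²/163·(1 − 163/1466) = 0.0008019896
ward B: (1855/6422)²·1.55²/320·(1 − 320/1855) = 0.0005183524
ward C: (3101/6422)²·1.94²/743·(1 − 743/3101) = 0.0008980895
Sum = 0.0022184315 → 0.0022184.

0.0022184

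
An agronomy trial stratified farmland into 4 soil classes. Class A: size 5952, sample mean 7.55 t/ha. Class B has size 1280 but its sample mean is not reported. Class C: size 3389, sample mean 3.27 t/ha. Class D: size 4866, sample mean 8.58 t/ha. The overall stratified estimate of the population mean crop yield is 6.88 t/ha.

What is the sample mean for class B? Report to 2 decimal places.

N = 5952 + 1280 + 3389 + 4866 = 15487.
Overall total = μ·N = 6.88·15487 = 106550.56.
Subtract the known strata: 5952·7.55 + 3389·3.27 + 4866·8.58 = 97769.91.
Remaining total for class B: 106550.56 − 97769.91 = 8780.65.
Divide by its size: 8780.65 / 1280 = 6.8599... → 6.86.

6.86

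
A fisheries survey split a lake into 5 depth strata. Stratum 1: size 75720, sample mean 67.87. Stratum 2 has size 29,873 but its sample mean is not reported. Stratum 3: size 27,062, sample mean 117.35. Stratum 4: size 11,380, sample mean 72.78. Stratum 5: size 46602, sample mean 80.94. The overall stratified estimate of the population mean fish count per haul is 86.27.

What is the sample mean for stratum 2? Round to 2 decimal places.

Σ Nₕx̄ₕ = N·μ, so 29873·x̄_2 = 190637·86.27 − (75720·67.87 + 27062·117.35 + 11380·72.78 + 46602·80.94).
= 16446253.99 − 12915044.38 = 3531209.61.
x̄_2 = 3531209.61 / 29873 = 118.2074... → 118.21.

118.21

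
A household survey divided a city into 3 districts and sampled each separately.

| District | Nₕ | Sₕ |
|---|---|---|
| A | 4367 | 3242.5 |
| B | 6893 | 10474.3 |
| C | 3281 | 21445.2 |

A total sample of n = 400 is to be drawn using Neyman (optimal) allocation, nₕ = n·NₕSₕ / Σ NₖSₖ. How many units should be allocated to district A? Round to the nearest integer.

Σ NₕSₕ = 4367·3242.5 + 6893·10474.3 + 3281·21445.2 = 156721048.6.
Share for A: 14159997.5/156721048.6 = 0.09035.
n_A = 400 × 0.09035 = 36.141... → 36.

36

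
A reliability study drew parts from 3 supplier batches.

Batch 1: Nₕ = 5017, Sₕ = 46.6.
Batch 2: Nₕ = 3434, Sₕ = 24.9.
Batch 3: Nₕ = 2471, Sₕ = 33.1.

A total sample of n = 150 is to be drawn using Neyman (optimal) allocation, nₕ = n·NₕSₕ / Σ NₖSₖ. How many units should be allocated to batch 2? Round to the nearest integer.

Σ NₕSₕ = 5017·46.6 + 3434·24.9 + 2471·33.1 = 401088.9.
Share for 2: 85506.6/401088.9 = 0.21319.
n_2 = 150 × 0.21319 = 31.978... → 32.

32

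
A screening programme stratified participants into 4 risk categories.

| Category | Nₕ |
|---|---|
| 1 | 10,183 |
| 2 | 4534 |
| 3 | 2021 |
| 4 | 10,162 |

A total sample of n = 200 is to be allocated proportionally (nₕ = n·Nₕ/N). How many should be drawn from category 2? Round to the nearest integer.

34

N = 10183 + 4534 + 2021 + 10162 = 26900.
n_2 = 200·4534/26900 = 33.710... → 34.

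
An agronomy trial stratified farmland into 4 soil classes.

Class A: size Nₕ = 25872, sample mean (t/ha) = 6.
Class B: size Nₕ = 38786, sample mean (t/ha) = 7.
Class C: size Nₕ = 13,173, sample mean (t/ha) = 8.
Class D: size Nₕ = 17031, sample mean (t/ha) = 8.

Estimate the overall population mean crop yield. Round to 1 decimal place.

x̄_st = (Σ Nₕx̄ₕ) / (Σ Nₕ) = (25872·6 + 38786·7 + 13173·8 + 17031·8) / 94862
= 668366 / 94862 = 7.046... → 7.0.

7.0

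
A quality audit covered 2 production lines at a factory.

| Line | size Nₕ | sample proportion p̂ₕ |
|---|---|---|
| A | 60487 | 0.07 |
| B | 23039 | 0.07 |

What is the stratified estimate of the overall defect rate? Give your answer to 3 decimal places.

0.070

N = 60487 + 23039 = 83526.
Overall proportion = Σ (Nₕ/N)·p̂ₕ.
Σ Nₕp̂ₕ = 4234.09 + 1612.73 = 5846.82.
5846.82 / 83526 = 0.07 → 0.070.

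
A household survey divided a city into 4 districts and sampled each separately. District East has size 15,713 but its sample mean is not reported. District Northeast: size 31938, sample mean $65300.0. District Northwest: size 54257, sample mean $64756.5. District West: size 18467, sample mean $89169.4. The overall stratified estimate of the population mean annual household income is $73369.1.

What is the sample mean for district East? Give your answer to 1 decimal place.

100939.9

Σ Nₕx̄ₕ = N·μ, so 15713·x̄_East = 120375·73369.1 − (31938·65300.0 + 54257·64756.5 + 18467·89169.4).
= 8831805412.5 − 7245736130.3 = 1586069282.2.
x̄_East = 1586069282.2 / 15713 = 100939.940... → 100939.9.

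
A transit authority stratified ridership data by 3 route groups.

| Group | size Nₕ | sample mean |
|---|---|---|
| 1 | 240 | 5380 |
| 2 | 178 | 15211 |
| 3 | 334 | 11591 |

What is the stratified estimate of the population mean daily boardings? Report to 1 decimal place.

N = 240 + 178 + 334 = 752.
Overall mean = Σ (Nₕ/N)·x̄ₕ — weight by population share, not a simple average.
Σ Nₕx̄ₕ = 240·5380 + 178·15211 + 334·11591 = 1291200 + 2707558 + 3871394 = 7870152.
Divide by N: 7870152 / 752 = 10465.628... → 10465.6.

10465.6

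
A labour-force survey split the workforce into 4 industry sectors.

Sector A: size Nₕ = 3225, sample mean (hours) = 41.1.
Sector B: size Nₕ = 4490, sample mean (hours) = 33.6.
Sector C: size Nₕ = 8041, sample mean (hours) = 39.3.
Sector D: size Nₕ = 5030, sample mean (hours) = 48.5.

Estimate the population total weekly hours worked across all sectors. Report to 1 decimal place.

843377.8

Estimate total by summing Nₕ·x̄ₕ over strata.
3225·41.1 + 4490·33.6 + 8041·39.3 + 5030·48.5 = 132547.5 + 150864 + 316011.3 + 243955 = 843377.8.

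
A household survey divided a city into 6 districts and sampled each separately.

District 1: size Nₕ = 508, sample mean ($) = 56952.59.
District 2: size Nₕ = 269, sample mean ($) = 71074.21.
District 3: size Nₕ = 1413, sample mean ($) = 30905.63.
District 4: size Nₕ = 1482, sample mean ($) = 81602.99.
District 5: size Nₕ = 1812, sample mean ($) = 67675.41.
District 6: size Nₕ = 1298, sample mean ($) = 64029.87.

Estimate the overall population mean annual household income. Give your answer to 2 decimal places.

x̄_st = (Σ Nₕx̄ₕ) / (Σ Nₕ) = (508·56952.59 + 269·71074.21 + 1413·30905.63 + 1482·81602.99 + 1812·67675.41 + 1298·64029.87) / 6782
= 418394778.76 / 6782 = 61691.9461... → 61691.95.

61691.95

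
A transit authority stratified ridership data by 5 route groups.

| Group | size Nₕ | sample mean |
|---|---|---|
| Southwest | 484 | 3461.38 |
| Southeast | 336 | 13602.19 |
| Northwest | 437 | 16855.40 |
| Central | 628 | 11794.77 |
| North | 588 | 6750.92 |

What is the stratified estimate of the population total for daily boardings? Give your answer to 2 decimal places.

Southwest: 484·3461.38 = 1675307.92
Southeast: 336·13602.19 = 4570335.84
Northwest: 437·16855.40 = 7365809.8
Central: 628·11794.77 = 7407115.56
North: 588·6750.92 = 3969540.96
τ̂ = Σ Nₕx̄ₕ = 24988110.08.

24988110.08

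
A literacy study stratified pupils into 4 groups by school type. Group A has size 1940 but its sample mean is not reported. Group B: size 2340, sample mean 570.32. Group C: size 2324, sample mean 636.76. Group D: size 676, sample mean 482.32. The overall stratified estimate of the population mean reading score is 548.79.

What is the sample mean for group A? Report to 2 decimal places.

Σ Nₕx̄ₕ = N·μ, so 1940·x̄_A = 7280·548.79 − (2340·570.32 + 2324·636.76 + 676·482.32).
= 3995191.2 − 3140427.36 = 854763.84.
x̄_A = 854763.84 / 1940 = 440.5999... → 440.60.

440.60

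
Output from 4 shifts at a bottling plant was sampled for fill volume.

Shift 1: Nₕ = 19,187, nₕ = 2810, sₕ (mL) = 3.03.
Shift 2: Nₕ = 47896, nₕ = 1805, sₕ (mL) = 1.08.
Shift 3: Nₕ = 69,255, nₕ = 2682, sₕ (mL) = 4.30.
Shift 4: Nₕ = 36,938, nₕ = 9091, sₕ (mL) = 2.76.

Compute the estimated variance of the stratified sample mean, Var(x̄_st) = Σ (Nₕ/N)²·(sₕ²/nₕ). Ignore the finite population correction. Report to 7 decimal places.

N = 173276. Term for each stratum: Wₕ²sₕ²/nₕ.
Var(x̄_st) = 0.0000400605 + 0.0000493733 + 0.0011012948 + 0.0000380782 = 0.0012288067 → 0.0012288.

0.0012288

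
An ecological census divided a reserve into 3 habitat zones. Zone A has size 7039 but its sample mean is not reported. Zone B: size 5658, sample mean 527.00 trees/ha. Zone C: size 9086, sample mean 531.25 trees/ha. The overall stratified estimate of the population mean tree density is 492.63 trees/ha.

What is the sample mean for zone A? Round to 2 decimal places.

Σ Nₕx̄ₕ = N·μ, so 7039·x̄_A = 21783·492.63 − (5658·527.00 + 9086·531.25).
= 10730959.29 − 7808703.5 = 2922255.79.
x̄_A = 2922255.79 / 7039 = 415.1521... → 415.15.

415.15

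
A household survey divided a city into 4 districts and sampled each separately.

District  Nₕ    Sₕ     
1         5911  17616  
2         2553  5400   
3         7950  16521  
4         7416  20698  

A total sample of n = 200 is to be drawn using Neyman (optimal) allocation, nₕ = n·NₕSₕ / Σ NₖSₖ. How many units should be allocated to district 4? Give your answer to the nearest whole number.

76

Σ NₕSₕ = 5911·17616 + 2553·5400 + 7950·16521 + 7416·20698 = 402752694.
Share for 4: 153496368/402752694 = 0.38112.
n_4 = 200 × 0.38112 = 76.224... → 76.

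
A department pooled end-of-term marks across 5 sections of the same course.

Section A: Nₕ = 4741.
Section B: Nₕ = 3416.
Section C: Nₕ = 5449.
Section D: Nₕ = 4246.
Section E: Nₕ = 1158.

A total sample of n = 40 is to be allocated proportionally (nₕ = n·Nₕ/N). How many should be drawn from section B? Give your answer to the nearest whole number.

Share of section B = 3416/19010 = 0.17969.
Allocate 40 × 0.17969 = 7.188... → 7.

7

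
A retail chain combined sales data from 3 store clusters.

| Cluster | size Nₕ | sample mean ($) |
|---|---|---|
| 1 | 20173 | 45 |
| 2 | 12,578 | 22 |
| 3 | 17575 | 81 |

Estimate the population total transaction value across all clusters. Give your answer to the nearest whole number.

Estimate total by summing Nₕ·x̄ₕ over strata.
20173·45 + 12578·22 + 17575·81 = 907785 + 276716 + 1423575 = 2608076.

2608076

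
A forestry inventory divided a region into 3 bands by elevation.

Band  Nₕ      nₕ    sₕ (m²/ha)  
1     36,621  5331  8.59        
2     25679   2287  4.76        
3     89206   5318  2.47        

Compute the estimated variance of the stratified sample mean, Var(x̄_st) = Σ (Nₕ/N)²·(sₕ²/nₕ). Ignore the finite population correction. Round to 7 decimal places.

0.0014910

N = 151506; Wₕ = Nₕ/N.
band 1: (36621/151506)²·8.59²/5331 = 0.0008086831
band 2: (25679/151506)²·4.76²/2287 = 0.0002846062
band 3: (89206/151506)²·2.47²/5318 = 0.0003977169
Sum = 0.0014910062 → 0.0014910.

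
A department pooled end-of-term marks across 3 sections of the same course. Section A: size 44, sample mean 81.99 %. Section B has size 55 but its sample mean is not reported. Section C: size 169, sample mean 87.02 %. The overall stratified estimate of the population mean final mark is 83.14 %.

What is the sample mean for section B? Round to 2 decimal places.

Σ Nₕx̄ₕ = N·μ, so 55·x̄_B = 268·83.14 − (44·81.99 + 169·87.02).
= 22281.52 − 18313.94 = 3967.58.
x̄_B = 3967.58 / 55 = 72.1378... → 72.14.

72.14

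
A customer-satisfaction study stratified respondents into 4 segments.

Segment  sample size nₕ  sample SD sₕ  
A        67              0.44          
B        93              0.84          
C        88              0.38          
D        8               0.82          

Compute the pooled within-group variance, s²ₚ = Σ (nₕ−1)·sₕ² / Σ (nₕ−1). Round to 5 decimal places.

Degrees of freedom: 66 + 92 + 87 + 7 = 252.
Σ(nₕ−1)sₕ² = 66·0.1936 + 92·0.7056 + 87·0.1444 + 7·0.6724 = 94.9624.
s²ₚ = 94.9624 / 252 = 0.3768349... → 0.37683.

0.37683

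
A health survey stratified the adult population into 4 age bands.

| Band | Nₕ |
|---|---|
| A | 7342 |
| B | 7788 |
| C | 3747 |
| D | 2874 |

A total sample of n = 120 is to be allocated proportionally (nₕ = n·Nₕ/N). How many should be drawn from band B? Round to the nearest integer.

43

Share of band B = 7788/21751 = 0.35805.
Allocate 120 × 0.35805 = 42.966... → 43.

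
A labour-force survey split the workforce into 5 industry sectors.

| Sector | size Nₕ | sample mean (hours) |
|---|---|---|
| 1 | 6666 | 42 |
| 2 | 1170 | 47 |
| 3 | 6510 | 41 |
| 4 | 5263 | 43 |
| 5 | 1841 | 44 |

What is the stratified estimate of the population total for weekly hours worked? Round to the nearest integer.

909185

Population total = Σ Nₕ·x̄ₕ (each stratum's size times its mean).
6666·42 + 1170·47 + 6510·41 + 5263·43 + 1841·44 = 279972 + 54990 + 266910 + 226309 + 81004 = 909185.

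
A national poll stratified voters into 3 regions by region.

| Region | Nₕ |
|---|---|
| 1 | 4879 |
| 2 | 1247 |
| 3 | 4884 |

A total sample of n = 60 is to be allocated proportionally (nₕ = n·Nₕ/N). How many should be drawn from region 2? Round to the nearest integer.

7

N = 4879 + 1247 + 4884 = 11010.
n_2 = 60·1247/11010 = 6.796... → 7.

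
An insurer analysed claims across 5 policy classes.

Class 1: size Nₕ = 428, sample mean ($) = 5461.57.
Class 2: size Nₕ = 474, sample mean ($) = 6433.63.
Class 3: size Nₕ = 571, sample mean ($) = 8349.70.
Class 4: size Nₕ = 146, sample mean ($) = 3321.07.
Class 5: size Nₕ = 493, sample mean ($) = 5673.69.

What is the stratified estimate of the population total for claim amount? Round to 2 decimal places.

1: 428·5461.57 = 2337551.96
2: 474·6433.63 = 3049540.62
3: 571·8349.70 = 4767678.7
4: 146·3321.07 = 484876.22
5: 493·5673.69 = 2797129.17
τ̂ = Σ Nₕx̄ₕ = 13436776.67.

13436776.67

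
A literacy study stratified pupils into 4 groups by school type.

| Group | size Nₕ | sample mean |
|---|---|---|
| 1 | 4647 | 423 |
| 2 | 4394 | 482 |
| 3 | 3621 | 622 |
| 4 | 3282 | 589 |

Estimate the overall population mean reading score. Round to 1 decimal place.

518.6

N = 15944; weights Wₕ = Nₕ/N = (0.2915, 0.2756, 0.2271, 0.2058).
x̄_st = Σ Wₕ·x̄ₕ = 0.2915·423 + 0.2756·482 + 0.2271·622 + 0.2058·589 ≈ 518.624...
→ 518.6.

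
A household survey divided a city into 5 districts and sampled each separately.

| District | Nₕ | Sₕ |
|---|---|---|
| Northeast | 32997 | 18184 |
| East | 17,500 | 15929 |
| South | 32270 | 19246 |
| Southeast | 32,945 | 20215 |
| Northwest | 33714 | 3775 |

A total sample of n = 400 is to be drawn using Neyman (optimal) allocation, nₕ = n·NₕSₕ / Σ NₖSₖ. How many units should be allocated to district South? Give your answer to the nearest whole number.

Σ NₕSₕ = 32997·18184 + 17500·15929 + 32270·19246 + 32945·20215 + 33714·3775 = 2293096893.
Share for South: 621068420/2293096893 = 0.27084.
n_South = 400 × 0.27084 = 108.337... → 108.

108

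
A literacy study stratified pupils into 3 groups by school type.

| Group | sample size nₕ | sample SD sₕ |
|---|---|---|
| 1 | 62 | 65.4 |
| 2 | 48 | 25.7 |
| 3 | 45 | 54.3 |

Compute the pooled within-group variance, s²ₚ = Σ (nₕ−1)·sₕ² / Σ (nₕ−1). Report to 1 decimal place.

2774.2

1: (62−1)·65.4² = 61·4277.16 = 260906.76
2: (48−1)·25.7² = 47·660.49 = 31043.03
3: (45−1)·54.3² = 44·2948.49 = 129733.56
Numerator = 421683.35; denominator = Σ(nₕ−1) = 152.
s²ₚ = 421683.35/152 = 2774.233... → 2774.2.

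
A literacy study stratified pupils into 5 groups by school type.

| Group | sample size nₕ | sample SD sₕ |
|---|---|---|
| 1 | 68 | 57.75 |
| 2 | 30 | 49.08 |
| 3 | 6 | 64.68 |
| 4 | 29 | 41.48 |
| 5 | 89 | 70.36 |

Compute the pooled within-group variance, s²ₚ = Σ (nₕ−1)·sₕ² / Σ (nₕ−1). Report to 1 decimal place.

1: (68−1)·57.75² = 67·3335.0625 = 223449.1875
2: (30−1)·49.08² = 29·2408.8464 = 69856.5456
3: (6−1)·64.68² = 5·4183.5024 = 20917.512
4: (29−1)·41.48² = 28·1720.5904 = 48176.5312
5: (89−1)·70.36² = 88·4950.5296 = 435646.6048
Numerator = 798046.3811; denominator = Σ(nₕ−1) = 217.
s²ₚ = 798046.3811/217 = 3677.633... → 3677.6.

3677.6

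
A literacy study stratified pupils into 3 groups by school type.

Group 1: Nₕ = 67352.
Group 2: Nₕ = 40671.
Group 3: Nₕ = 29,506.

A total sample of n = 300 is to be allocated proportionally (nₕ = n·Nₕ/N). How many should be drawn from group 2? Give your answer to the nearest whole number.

89

Share of group 2 = 40671/137529 = 0.29573.
Allocate 300 × 0.29573 = 88.718... → 89.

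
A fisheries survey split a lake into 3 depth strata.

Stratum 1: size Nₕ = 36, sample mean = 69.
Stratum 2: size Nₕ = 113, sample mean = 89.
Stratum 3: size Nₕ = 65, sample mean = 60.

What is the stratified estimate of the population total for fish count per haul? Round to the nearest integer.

1: 36·69 = 2484
2: 113·89 = 10057
3: 65·60 = 3900
τ̂ = Σ Nₕx̄ₕ = 16441.

16441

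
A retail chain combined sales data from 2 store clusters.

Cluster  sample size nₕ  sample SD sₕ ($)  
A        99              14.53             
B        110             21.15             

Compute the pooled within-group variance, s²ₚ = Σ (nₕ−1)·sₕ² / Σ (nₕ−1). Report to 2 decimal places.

335.50

Degrees of freedom: 98 + 109 = 207.
Σ(nₕ−1)sₕ² = 98·211.1209 + 109·447.3225 = 69448.0007.
s²ₚ = 69448.0007 / 207 = 335.4976... → 335.50.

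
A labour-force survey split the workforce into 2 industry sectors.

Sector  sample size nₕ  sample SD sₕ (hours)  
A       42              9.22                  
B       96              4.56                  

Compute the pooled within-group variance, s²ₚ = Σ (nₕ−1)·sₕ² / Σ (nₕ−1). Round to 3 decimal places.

A: (42−1)·9.22² = 41·85.0084 = 3485.3444
B: (96−1)·4.56² = 95·20.7936 = 1975.392
Numerator = 5460.7364; denominator = Σ(nₕ−1) = 136.
s²ₚ = 5460.7364/136 = 40.15247... → 40.152.

40.152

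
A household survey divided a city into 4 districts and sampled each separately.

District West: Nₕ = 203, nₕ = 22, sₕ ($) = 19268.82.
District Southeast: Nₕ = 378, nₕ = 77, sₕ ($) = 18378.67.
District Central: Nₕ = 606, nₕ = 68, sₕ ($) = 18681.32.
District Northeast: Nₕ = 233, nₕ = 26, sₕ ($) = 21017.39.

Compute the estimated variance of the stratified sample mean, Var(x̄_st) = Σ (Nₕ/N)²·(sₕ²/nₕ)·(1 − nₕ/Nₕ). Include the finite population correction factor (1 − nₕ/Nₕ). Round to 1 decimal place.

1791255.9

N = 1420. Term for each stratum: Wₕ²sₕ²/nₕ·(1−nₕ/Nₕ).
Var(x̄_st) = 307528.5799 + 247524.9840 + 829820.9935 + 406381.3755 = 1791255.9329 → 1791255.9.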